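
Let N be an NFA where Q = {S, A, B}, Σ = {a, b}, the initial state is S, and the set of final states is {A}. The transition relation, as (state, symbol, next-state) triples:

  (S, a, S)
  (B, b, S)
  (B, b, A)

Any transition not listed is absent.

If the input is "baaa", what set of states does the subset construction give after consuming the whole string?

Start in {S}.
Read 'b': S→∅; now ∅.
The set is empty and remains empty for the remaining 3 symbols.

∅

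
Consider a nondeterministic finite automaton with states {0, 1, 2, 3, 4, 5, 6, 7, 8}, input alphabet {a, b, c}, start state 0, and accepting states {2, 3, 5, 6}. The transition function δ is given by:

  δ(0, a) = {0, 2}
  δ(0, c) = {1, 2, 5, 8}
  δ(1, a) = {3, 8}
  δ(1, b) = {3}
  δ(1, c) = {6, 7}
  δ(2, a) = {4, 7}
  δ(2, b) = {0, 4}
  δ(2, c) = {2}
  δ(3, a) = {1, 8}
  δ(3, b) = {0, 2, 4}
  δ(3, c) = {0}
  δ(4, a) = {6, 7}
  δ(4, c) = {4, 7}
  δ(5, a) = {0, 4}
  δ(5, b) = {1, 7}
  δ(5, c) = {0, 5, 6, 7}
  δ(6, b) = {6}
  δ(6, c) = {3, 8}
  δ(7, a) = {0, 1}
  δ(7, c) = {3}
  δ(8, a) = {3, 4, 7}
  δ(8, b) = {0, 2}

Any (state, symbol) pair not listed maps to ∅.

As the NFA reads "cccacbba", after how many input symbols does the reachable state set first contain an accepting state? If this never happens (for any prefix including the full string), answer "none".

Start in {0}.
Read 'c': 0→{1, 2, 5, 8}; now {1, 2, 5, 8}.
None of the earlier sets intersect F, but {1, 2, 5, 8} does.

1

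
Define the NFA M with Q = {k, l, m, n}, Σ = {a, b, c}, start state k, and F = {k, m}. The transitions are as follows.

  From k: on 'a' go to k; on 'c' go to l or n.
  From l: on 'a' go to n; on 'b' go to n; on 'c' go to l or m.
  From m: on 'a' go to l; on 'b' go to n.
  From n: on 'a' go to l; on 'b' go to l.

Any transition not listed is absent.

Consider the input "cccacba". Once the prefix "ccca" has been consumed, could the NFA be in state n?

Yes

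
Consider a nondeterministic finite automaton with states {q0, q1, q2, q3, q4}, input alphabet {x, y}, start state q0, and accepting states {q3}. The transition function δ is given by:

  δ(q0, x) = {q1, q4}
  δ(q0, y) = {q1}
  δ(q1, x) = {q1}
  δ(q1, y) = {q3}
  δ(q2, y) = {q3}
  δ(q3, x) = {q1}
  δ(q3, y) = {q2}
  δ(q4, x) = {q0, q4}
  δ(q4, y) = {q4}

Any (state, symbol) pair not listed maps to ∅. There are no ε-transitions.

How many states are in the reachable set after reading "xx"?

Start in {q0}.
Read 'x': {q0} → {q1, q4}.
Read 'x': {q1, q4} → {q0, q1, q4}.
That set has 3 states.

3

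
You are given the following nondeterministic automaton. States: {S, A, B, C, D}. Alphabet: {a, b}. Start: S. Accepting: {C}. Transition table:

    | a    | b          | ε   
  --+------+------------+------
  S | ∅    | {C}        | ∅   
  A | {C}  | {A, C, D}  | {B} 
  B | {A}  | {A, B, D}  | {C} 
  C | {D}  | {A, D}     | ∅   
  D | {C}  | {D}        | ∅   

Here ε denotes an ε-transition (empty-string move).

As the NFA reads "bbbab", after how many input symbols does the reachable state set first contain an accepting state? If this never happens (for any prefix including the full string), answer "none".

1

Start in {S}.
Read 'b': S→{C}; now {C}.
None of the earlier sets intersect F, but {C} does.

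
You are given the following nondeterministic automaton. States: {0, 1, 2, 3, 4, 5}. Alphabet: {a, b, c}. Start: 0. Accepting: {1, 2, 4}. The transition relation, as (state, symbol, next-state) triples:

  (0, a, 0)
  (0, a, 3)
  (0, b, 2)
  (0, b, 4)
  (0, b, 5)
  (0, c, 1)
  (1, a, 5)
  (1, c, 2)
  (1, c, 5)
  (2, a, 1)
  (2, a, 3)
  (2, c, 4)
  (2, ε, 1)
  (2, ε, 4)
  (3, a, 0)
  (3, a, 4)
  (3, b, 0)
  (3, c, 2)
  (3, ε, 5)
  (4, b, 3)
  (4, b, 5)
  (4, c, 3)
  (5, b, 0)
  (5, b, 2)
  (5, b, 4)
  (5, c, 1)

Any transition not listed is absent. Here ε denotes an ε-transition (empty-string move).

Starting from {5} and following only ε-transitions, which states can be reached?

{5}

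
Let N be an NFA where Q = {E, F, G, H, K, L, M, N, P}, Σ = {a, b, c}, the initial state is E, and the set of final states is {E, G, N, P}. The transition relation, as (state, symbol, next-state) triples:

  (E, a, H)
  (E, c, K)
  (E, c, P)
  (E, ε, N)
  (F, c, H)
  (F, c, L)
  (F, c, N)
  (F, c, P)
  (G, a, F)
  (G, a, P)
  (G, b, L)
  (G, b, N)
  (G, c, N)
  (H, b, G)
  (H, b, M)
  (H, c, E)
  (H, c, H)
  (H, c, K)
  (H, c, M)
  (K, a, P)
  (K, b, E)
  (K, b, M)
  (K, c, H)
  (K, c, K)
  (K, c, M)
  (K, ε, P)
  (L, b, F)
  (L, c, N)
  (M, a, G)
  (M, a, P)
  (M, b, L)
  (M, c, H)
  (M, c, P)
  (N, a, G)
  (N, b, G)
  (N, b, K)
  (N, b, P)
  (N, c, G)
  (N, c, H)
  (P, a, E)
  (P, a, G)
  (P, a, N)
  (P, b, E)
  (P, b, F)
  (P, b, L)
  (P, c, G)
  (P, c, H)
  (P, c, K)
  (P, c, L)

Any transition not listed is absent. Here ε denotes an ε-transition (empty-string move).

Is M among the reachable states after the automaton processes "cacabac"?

Start: ε-closure({E}) = {E, N}.
Read 'c': {E, N} → {G, H, K, P}.
Read 'a': {G, H, K, P} → {E, F, G, N, P}.
Read 'c': {E, F, G, N, P} → {G, H, K, L, N, P}.
Read 'a': {G, H, K, L, N, P} → {E, F, G, N, P}.
Read 'b': {E, F, G, N, P} → {E, F, G, K, L, N, P}.
Read 'a': {E, F, G, K, L, N, P} → {E, F, G, H, N, P}.
Read 'c': {E, F, G, H, N, P} → {E, G, H, K, L, M, N, P}.
State M is in {E, G, H, K, L, M, N, P}.

Yes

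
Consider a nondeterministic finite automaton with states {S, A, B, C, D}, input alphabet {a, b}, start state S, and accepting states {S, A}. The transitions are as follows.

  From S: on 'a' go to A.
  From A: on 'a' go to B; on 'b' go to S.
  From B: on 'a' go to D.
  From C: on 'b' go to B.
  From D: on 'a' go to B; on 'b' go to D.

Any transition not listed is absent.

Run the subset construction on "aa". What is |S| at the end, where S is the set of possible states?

1

Start in {S}.
Read 'a': {S} → {A}.
Read 'a': {A} → {B}.
That set has 1 state.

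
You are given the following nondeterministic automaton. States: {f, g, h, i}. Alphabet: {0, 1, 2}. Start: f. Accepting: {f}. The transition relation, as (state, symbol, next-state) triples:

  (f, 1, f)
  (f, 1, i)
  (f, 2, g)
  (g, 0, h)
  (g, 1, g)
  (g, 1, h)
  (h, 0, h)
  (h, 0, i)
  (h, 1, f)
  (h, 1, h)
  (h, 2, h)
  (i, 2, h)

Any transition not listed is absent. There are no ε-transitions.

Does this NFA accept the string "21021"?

Yes

Start in {f}.
Read '2': f→{g}; now {g}.
Read '1': g→{g, h}; now {g, h}.
Read '0': g→{h}, h→{h, i}; now {h, i}.
Read '2': h→{h}, i→{h}; now {h}.
Read '1': h→{f, h}; now {f, h}.
The final set {f, h} contains the accepting state f.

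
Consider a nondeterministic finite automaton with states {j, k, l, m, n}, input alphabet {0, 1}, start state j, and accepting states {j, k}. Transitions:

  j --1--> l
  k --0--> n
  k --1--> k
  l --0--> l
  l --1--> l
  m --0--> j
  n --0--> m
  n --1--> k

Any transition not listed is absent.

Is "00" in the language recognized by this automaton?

No

Start in {j}.
Read '0': {j} → ∅.
The set is empty and remains empty for the remaining 1 symbol.
The final set ∅ contains no accepting state.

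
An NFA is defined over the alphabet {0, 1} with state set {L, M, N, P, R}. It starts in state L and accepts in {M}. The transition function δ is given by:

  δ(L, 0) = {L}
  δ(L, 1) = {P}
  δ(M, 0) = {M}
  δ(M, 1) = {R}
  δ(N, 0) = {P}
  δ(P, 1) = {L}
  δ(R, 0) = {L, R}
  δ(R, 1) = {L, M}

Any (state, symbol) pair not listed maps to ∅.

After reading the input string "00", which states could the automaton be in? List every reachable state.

{L}

Start in {L}.
Read '0': L→{L}; now {L}.
Read '0': L→{L}; now {L}.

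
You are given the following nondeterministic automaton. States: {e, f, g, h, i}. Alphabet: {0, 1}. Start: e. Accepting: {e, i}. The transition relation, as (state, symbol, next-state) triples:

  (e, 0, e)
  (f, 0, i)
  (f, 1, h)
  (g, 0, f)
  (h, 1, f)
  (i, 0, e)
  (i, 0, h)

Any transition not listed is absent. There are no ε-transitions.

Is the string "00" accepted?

Start in {e}.
Read '0': {e} → {e}.
Read '0': {e} → {e}.
The final set {e} contains the accepting state e.

Yes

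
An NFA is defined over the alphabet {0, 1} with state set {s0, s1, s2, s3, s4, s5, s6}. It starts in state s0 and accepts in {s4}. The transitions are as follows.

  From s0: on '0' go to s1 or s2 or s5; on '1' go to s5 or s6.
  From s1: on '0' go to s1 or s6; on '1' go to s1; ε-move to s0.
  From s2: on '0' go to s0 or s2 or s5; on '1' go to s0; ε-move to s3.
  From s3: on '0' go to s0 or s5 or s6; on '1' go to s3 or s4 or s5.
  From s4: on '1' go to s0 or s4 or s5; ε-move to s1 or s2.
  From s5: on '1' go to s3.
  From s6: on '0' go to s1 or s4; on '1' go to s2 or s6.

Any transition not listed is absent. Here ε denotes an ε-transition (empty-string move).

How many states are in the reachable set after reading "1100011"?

Start in {s0}.
Read '1': s0→{s5, s6}; now {s5, s6}.
Read '1': s5→{s3}, s6→{s2, s6}; now {s2, s3, s6}.
Read '0': s2→{s0, s2, s5}, s3→{s0, s5, s6}, s6→{s1, s4}; union {s0, s1, s2, s4, s5, s6}; ε-closure = {s0, s1, s2, s3, s4, s5, s6}.
Read '0': s0→{s1, s2, s5}, s1→{s1, s6}, s2→{s0, s2, s5}, s3→{s0, s5, s6}, s4→∅, s5→∅, s6→{s1, s4}; union {s0, s1, s2, s4, s5, s6}; ε-closure = {s0, s1, s2, s3, s4, s5, s6}.
Read '0': s0→{s1, s2, s5}, s1→{s1, s6}, s2→{s0, s2, s5}, s3→{s0, s5, s6}, s4→∅, s5→∅, s6→{s1, s4}; union {s0, s1, s2, s4, s5, s6}; ε-closure = {s0, s1, s2, s3, s4, s5, s6}.
Read '1': s0→{s5, s6}, s1→{s1}, s2→{s0}, s3→{s3, s4, s5}, s4→{s0, s4, s5}, s5→{s3}, s6→{s2, s6}; now {s0, s1, s2, s3, s4, s5, s6}.
Read '1': s0→{s5, s6}, s1→{s1}, s2→{s0}, s3→{s3, s4, s5}, s4→{s0, s4, s5}, s5→{s3}, s6→{s2, s6}; now {s0, s1, s2, s3, s4, s5, s6}.
That set has 7 states.

7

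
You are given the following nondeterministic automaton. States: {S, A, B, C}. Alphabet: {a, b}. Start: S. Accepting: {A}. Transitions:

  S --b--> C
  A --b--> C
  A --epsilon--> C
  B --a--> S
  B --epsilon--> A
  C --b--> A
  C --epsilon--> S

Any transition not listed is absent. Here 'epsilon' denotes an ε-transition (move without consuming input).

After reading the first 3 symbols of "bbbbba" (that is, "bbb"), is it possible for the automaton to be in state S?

Yes

Start in {S}.
Read 'b': S→{C}; union {C}; ε-closure = {S, C}.
Read 'b': S→{C}, C→{A}; union {A, C}; ε-closure = {S, A, C}.
Read 'b': S→{C}, A→{C}, C→{A}; union {A, C}; ε-closure = {S, A, C}.
State S is in {S, A, C}.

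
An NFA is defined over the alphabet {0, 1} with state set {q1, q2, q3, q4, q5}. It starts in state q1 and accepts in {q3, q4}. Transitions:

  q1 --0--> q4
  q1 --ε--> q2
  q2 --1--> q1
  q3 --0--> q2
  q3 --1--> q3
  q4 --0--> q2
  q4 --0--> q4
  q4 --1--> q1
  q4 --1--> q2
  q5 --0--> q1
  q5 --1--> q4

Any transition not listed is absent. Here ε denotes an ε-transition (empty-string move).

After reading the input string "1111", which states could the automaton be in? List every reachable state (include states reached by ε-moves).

Start: ε-closure({q1}) = {q1, q2}.
Read '1': q1→∅, q2→{q1}; union {q1}; ε-closure = {q1, q2}.
Read '1': q1→∅, q2→{q1}; union {q1}; ε-closure = {q1, q2}.
Read '1': q1→∅, q2→{q1}; union {q1}; ε-closure = {q1, q2}.
Read '1': q1→∅, q2→{q1}; union {q1}; ε-closure = {q1, q2}.

{q1, q2}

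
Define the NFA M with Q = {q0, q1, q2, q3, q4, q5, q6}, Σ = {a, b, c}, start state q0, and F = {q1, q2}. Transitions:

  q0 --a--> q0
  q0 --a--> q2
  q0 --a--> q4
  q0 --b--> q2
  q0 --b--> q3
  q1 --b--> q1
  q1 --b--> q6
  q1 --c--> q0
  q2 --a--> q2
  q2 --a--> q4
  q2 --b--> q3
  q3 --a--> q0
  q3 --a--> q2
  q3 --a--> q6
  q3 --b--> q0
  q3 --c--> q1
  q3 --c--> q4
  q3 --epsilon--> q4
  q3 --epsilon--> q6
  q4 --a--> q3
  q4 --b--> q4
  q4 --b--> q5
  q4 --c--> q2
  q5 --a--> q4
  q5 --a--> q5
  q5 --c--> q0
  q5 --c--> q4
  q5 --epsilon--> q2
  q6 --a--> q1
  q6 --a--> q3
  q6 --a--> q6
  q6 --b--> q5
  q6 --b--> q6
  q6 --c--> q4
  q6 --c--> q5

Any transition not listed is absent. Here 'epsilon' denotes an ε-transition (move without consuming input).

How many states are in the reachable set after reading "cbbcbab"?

Start in {q0}.
Read 'c': q0→∅; now ∅.
The set is empty and remains empty for the remaining 6 symbols.
That set has 0 states.

0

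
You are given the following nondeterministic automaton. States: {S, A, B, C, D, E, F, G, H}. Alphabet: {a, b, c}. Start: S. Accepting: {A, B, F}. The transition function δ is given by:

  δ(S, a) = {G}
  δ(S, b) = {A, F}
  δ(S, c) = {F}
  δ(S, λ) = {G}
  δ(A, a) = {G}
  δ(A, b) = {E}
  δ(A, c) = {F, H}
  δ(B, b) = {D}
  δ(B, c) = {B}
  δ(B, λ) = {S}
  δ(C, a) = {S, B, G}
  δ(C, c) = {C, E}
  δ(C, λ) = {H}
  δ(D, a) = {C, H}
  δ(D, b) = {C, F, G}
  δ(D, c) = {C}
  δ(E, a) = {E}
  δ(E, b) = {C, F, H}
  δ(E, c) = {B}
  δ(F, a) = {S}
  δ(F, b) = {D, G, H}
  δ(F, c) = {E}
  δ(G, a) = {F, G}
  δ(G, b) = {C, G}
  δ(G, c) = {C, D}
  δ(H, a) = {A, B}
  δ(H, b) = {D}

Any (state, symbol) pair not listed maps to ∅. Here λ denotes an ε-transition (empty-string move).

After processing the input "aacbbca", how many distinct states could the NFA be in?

7

Start: ε-closure({S}) = {S, G}.
Read 'a': S→{G}, G→{F, G}; now {F, G}.
Read 'a': F→{S}, G→{F, G}; now {S, F, G}.
Read 'c': S→{F}, F→{E}, G→{C, D}; union {C, D, E, F}; ε-closure = {C, D, E, F, H}.
Read 'b': C→∅, D→{C, F, G}, E→{C, F, H}, F→{D, G, H}, H→{D}; now {C, D, F, G, H}.
Read 'b': C→∅, D→{C, F, G}, F→{D, G, H}, G→{C, G}, H→{D}; now {C, D, F, G, H}.
Read 'c': C→{C, E}, D→{C}, F→{E}, G→{C, D}, H→∅; union {C, D, E}; ε-closure = {C, D, E, H}.
Read 'a': C→{S, B, G}, D→{C, H}, E→{E}, H→{A, B}; now {S, A, B, C, E, G, H}.
That set has 7 states.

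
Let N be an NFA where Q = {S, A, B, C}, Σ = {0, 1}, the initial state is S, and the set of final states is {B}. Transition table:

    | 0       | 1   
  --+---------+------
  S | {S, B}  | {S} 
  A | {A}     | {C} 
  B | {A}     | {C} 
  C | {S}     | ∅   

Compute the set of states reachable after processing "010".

{S, B}

Start in {S}.
Read '0': {S} → {S, B}.
Read '1': {S, B} → {S, C}.
Read '0': {S, C} → {S, B}.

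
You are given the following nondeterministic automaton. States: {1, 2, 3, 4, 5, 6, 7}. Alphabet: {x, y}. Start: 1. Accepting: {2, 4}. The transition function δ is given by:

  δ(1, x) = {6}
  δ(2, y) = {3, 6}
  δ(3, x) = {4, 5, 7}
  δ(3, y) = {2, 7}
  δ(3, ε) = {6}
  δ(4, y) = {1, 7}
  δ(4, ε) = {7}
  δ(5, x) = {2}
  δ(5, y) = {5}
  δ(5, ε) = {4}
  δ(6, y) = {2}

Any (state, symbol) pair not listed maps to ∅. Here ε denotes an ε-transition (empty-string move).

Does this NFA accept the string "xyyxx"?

Start in {1}.
Read 'x': 1→{6}; now {6}.
Read 'y': 6→{2}; now {2}.
Read 'y': 2→{3, 6}; now {3, 6}.
Read 'x': 3→{4, 5, 7}, 6→∅; now {4, 5, 7}.
Read 'x': 4→∅, 5→{2}, 7→∅; now {2}.
The final set {2} contains the accepting state 2.

Yes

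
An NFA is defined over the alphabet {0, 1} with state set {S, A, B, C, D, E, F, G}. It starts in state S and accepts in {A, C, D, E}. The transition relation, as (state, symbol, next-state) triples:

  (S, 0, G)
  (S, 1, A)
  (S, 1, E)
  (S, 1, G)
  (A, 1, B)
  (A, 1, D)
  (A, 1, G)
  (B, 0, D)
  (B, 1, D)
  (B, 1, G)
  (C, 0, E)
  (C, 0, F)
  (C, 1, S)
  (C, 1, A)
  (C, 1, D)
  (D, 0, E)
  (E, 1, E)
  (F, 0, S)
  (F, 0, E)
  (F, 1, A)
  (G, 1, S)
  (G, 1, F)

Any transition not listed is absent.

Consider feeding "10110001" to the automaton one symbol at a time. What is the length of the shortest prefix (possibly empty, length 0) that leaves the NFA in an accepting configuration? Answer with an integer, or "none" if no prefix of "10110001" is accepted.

1

Start in {S}.
Read '1': {S} → {A, E, G}.
None of the earlier sets intersect F, but {A, E, G} does.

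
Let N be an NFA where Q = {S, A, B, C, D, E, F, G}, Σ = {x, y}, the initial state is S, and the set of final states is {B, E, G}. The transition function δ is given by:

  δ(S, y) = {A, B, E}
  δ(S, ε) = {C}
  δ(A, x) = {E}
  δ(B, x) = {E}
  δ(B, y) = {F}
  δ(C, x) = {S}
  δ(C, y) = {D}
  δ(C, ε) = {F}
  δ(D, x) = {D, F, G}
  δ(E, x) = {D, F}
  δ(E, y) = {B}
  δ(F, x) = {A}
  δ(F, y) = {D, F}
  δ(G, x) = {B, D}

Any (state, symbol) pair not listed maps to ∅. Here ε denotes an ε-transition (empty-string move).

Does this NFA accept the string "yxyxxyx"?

Yes

Start: ε-closure({S}) = {S, C, F}.
Read 'y': {S, C, F} → {A, B, D, E, F}.
Read 'x': {A, B, D, E, F} → {A, D, E, F, G}.
Read 'y': {A, D, E, F, G} → {B, D, F}.
Read 'x': {B, D, F} → {A, D, E, F, G}.
Read 'x': {A, D, E, F, G} → {A, B, D, E, F, G}.
Read 'y': {A, B, D, E, F, G} → {B, D, F}.
Read 'x': {B, D, F} → {A, D, E, F, G}.
The final set {A, D, E, F, G} contains the accepting states E, G.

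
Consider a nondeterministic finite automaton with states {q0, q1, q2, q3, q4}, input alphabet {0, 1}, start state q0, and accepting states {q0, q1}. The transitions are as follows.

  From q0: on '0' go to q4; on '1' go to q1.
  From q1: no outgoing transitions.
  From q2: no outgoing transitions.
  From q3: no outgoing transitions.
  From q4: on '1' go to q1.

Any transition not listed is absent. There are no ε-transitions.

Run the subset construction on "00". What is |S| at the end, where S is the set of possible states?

0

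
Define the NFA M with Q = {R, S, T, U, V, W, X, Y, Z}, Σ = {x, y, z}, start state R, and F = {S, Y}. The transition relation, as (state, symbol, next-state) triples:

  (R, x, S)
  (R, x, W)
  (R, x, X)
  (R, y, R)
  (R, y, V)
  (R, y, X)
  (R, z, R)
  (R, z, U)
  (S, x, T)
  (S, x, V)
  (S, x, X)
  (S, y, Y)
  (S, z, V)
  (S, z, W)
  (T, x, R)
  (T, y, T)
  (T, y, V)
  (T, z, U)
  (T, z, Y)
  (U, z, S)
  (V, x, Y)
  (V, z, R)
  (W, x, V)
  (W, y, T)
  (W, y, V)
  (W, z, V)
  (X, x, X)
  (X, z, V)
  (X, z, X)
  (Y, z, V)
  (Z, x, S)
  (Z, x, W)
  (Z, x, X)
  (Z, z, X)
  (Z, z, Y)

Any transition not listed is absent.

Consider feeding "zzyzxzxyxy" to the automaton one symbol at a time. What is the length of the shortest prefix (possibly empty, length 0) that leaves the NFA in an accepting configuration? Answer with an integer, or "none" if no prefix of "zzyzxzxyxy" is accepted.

Start in {R}.
Read 'z': {R} → {R, U}.
Read 'z': {R, U} → {R, S, U}.
None of the earlier sets intersect F, but {R, S, U} does.

2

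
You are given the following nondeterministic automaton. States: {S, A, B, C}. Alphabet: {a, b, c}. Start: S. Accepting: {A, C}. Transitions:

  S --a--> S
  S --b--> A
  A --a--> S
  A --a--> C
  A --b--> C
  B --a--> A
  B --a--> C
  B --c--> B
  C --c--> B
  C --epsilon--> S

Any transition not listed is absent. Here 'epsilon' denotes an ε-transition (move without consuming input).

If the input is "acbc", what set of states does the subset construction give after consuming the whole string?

Start in {S}.
Read 'a': S→{S}; now {S}.
Read 'c': S→∅; now ∅.
The set is empty and remains empty for the remaining 2 symbols.

∅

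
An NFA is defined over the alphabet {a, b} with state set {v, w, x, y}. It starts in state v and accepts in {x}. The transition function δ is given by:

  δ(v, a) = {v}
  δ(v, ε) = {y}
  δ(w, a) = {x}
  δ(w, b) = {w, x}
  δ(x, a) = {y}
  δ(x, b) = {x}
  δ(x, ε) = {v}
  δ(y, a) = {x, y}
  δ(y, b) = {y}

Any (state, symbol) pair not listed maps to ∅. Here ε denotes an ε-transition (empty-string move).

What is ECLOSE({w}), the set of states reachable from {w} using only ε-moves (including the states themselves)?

Begin with {w}.
No ε-moves leave this set, so the closure equals the set itself.

{w}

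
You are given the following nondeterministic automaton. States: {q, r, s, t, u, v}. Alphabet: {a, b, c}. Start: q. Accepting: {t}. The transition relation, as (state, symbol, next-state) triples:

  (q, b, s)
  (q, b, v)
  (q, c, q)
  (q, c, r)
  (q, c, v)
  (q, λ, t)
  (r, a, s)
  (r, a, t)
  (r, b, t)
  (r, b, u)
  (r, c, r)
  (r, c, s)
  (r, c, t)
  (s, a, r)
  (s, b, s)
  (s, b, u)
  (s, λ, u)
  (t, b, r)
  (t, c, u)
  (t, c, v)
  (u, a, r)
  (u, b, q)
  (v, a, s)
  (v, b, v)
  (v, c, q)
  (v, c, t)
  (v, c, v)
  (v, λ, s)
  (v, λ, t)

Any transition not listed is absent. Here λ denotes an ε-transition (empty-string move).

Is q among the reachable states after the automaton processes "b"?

Start: ε-closure({q}) = {q, t}.
Read 'b': q→{s, v}, t→{r}; union {r, s, v}; ε-closure = {r, s, t, u, v}.
State q is not in {r, s, t, u, v}.

No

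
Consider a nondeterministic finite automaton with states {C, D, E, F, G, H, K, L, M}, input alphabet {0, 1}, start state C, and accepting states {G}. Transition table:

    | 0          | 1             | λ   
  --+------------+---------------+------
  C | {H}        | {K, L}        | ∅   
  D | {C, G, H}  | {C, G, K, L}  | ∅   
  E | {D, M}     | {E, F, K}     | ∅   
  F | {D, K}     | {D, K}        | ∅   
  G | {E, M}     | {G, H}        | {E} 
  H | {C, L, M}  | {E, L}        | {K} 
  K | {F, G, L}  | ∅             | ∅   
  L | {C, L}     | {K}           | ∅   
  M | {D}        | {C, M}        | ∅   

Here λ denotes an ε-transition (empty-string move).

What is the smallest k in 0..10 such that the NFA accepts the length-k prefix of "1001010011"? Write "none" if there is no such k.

Start in {C}.
Read '1': {C} → {K, L}.
Read '0': {K, L} → {C, E, F, G, L}.
None of the earlier sets intersect F, but {C, E, F, G, L} does.

2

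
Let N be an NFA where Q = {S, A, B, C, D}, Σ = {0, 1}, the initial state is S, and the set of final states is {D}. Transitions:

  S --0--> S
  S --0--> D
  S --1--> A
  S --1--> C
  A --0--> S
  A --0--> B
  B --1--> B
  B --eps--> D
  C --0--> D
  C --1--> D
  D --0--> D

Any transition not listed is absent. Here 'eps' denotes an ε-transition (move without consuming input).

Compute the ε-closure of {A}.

Begin with {A}.
No ε-moves leave this set, so the closure equals the set itself.

{A}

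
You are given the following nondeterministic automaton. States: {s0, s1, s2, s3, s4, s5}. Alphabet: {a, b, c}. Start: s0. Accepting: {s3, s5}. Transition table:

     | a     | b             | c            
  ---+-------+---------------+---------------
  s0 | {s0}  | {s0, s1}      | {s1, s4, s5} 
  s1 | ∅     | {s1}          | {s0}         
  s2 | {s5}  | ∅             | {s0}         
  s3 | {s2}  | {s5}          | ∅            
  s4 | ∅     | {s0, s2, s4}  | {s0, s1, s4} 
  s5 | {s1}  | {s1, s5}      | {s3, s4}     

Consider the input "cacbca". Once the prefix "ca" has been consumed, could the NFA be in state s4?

No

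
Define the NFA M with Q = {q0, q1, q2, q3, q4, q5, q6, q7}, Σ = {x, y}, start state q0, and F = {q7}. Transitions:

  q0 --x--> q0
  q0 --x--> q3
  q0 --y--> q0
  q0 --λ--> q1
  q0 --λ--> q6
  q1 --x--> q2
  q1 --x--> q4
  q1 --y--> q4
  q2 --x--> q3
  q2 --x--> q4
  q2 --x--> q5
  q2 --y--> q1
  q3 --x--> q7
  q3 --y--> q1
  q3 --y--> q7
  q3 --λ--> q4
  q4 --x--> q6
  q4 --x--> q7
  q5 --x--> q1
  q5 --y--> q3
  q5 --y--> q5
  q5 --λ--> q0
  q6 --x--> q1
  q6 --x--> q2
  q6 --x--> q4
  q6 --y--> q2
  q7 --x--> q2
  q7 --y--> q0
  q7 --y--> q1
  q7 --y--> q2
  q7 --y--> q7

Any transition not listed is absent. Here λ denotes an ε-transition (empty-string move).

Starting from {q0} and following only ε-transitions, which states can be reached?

Begin with {q0}.
ε-move q0 → q1; add q1.
ε-move q0 → q6; add q6.

{q0, q1, q6}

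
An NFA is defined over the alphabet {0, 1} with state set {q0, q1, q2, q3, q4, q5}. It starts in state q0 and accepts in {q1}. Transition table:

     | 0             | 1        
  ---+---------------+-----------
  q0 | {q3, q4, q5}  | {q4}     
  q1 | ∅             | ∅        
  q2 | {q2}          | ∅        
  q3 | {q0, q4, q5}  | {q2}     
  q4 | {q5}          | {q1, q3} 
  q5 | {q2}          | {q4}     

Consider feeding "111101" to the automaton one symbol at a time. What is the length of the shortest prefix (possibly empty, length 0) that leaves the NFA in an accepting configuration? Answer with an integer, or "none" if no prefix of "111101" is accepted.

2

Start in {q0}.
Read '1': {q0} → {q4}.
Read '1': {q4} → {q1, q3}.
None of the earlier sets intersect F, but {q1, q3} does.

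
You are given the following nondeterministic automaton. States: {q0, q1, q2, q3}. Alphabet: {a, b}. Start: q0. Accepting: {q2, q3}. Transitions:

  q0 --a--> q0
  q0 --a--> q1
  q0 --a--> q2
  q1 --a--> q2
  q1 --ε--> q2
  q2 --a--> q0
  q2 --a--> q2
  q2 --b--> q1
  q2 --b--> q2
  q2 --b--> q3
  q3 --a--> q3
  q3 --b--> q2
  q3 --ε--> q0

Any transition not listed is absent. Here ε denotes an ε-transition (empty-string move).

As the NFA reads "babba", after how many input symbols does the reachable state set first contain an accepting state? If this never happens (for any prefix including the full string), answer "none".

none

Start in {q0}.
Read 'b': {q0} → ∅.
The set is empty and remains empty for the remaining 4 symbols.
No reachable set along the way intersects F.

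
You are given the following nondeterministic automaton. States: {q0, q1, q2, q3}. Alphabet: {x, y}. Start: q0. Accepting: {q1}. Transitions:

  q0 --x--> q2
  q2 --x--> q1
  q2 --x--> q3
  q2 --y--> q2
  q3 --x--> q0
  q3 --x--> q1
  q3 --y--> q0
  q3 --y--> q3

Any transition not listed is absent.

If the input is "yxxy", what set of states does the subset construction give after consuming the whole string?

∅

Start in {q0}.
Read 'y': {q0} → ∅.
The set is empty and remains empty for the remaining 3 symbols.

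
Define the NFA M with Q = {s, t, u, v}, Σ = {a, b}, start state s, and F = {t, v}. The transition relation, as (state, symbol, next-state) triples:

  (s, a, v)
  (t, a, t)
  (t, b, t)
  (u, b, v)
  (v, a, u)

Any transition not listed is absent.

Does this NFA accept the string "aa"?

No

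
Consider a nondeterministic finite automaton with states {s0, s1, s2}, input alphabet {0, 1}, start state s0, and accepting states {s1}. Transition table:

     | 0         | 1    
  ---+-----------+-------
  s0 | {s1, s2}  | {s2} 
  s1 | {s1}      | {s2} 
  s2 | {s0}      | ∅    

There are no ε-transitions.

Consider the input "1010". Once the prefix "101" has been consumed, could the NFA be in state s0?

Start in {s0}.
Read '1': {s0} → {s2}.
Read '0': {s2} → {s0}.
Read '1': {s0} → {s2}.
State s0 is not in {s2}.

No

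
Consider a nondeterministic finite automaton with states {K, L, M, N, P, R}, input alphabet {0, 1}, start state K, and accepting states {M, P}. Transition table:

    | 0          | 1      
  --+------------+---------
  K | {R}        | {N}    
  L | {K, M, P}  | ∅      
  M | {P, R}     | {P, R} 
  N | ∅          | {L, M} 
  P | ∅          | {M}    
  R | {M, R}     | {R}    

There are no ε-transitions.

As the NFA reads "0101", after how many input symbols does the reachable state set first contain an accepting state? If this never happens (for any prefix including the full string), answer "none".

3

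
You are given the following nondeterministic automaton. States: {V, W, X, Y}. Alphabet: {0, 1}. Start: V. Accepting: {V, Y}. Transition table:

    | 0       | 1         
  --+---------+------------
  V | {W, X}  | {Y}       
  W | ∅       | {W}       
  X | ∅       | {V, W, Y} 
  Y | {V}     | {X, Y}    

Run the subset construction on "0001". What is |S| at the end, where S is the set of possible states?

0

Start in {V}.
Read '0': {V} → {W, X}.
Read '0': {W, X} → ∅.
The set is empty and remains empty for the remaining 2 symbols.
That set has 0 states.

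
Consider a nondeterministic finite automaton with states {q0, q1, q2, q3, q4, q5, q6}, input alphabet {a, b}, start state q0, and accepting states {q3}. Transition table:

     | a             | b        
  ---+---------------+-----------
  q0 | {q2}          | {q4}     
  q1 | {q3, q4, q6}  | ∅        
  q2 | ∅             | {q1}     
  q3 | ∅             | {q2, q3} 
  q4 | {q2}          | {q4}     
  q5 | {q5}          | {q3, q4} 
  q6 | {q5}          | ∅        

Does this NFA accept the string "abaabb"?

Start in {q0}.
Read 'a': q0→{q2}; now {q2}.
Read 'b': q2→{q1}; now {q1}.
Read 'a': q1→{q3, q4, q6}; now {q3, q4, q6}.
Read 'a': q3→∅, q4→{q2}, q6→{q5}; now {q2, q5}.
Read 'b': q2→{q1}, q5→{q3, q4}; now {q1, q3, q4}.
Read 'b': q1→∅, q3→{q2, q3}, q4→{q4}; now {q2, q3, q4}.
The final set {q2, q3, q4} contains the accepting state q3.

Yes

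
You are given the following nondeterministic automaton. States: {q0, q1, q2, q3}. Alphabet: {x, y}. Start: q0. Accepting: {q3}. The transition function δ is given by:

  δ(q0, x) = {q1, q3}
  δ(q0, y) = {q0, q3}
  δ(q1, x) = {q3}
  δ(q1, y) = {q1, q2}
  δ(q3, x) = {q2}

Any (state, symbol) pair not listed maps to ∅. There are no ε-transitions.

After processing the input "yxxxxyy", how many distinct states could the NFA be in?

0

Start in {q0}.
Read 'y': {q0} → {q0, q3}.
Read 'x': {q0, q3} → {q1, q2, q3}.
Read 'x': {q1, q2, q3} → {q2, q3}.
Read 'x': {q2, q3} → {q2}.
Read 'x': {q2} → ∅.
The set is empty and remains empty for the remaining 2 symbols.
That set has 0 states.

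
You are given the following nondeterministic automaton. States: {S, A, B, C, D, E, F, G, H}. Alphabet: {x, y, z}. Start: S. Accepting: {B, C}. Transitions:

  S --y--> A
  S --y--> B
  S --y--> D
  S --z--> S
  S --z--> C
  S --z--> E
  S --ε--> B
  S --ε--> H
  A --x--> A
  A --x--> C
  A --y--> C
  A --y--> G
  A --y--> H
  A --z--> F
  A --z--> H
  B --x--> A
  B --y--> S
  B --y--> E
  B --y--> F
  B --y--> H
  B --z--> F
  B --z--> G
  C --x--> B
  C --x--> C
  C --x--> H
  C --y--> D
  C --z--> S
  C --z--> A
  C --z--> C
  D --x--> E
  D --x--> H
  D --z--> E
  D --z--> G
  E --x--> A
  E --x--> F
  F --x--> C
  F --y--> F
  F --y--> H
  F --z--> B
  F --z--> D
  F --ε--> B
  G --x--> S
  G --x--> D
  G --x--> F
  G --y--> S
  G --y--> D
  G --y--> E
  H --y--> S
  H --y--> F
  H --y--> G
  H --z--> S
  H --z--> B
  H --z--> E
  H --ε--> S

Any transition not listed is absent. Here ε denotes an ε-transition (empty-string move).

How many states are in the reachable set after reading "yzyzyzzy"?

9

Start: ε-closure({S}) = {S, B, H}.
Read 'y': {S, B, H} → {S, A, B, D, E, F, G, H}.
Read 'z': {S, A, B, D, E, F, G, H} → {S, B, C, D, E, F, G, H}.
Read 'y': {S, B, C, D, E, F, G, H} → {S, A, B, D, E, F, G, H}.
Read 'z': {S, A, B, D, E, F, G, H} → {S, B, C, D, E, F, G, H}.
Read 'y': {S, B, C, D, E, F, G, H} → {S, A, B, D, E, F, G, H}.
Read 'z': {S, A, B, D, E, F, G, H} → {S, B, C, D, E, F, G, H}.
Read 'z': {S, B, C, D, E, F, G, H} → {S, A, B, C, D, E, F, G, H}.
Read 'y': {S, A, B, C, D, E, F, G, H} → {S, A, B, C, D, E, F, G, H}.
That set has 9 states.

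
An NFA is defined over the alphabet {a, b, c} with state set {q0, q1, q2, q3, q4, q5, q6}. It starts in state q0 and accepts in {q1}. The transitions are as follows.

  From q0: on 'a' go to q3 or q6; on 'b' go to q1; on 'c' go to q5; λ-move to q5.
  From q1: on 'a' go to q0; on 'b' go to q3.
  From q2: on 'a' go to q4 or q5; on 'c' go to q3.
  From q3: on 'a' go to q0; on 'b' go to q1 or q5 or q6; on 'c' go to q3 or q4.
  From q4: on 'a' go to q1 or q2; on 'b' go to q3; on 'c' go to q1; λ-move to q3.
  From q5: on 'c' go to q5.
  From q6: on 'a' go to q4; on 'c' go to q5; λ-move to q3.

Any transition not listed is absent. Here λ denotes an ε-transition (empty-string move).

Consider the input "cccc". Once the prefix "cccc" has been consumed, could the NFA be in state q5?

Yes

Start: ε-closure({q0}) = {q0, q5}.
Read 'c': q0→{q5}, q5→{q5}; now {q5}.
Read 'c': q5→{q5}; now {q5}.
Read 'c': q5→{q5}; now {q5}.
Read 'c': q5→{q5}; now {q5}.
State q5 is in {q5}.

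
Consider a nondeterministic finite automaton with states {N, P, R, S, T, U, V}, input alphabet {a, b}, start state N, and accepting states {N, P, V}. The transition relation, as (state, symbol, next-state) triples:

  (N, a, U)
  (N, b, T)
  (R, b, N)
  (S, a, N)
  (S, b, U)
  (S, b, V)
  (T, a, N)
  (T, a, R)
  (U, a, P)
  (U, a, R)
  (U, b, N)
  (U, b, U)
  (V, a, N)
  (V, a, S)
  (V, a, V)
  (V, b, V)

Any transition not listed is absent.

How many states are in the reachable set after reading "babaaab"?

1

Start in {N}.
Read 'b': N→{T}; now {T}.
Read 'a': T→{N, R}; now {N, R}.
Read 'b': N→{T}, R→{N}; now {N, T}.
Read 'a': N→{U}, T→{N, R}; now {N, R, U}.
Read 'a': N→{U}, R→∅, U→{P, R}; now {P, R, U}.
Read 'a': P→∅, R→∅, U→{P, R}; now {P, R}.
Read 'b': P→∅, R→{N}; now {N}.
That set has 1 state.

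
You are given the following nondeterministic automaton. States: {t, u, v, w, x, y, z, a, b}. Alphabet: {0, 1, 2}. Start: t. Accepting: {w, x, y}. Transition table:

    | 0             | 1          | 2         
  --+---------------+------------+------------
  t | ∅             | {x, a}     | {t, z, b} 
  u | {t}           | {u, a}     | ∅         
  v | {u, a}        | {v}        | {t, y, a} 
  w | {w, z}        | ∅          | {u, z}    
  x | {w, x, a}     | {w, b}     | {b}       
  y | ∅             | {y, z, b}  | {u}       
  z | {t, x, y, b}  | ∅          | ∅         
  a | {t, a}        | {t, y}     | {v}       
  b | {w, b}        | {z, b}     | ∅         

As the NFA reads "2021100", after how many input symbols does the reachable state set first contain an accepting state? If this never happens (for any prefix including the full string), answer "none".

Start in {t}.
Read '2': t→{t, z, b}; now {t, z, b}.
Read '0': t→∅, z→{t, x, y, b}, b→{w, b}; now {t, w, x, y, b}.
None of the earlier sets intersect F, but {t, w, x, y, b} does.

2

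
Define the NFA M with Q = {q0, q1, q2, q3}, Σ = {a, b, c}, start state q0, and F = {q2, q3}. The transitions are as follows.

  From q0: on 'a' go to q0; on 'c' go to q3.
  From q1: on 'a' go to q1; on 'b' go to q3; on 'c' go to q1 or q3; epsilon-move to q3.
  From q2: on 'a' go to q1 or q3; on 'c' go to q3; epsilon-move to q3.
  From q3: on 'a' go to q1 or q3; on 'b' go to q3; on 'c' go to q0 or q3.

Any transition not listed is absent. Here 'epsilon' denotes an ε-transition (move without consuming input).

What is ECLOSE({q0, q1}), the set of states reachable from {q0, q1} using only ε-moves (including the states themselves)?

Begin with {q0, q1}.
ε-move q1 → q3; add q3.

{q0, q1, q3}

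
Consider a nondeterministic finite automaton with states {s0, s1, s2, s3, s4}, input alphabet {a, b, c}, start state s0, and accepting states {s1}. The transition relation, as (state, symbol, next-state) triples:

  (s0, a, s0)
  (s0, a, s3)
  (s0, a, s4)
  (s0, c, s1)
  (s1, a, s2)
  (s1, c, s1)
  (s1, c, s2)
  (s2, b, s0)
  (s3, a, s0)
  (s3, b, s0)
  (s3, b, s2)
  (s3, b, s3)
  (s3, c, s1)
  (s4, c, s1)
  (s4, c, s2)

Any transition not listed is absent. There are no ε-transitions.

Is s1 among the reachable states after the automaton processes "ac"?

Start in {s0}.
Read 'a': s0→{s0, s3, s4}; now {s0, s3, s4}.
Read 'c': s0→{s1}, s3→{s1}, s4→{s1, s2}; now {s1, s2}.
State s1 is in {s1, s2}.

Yes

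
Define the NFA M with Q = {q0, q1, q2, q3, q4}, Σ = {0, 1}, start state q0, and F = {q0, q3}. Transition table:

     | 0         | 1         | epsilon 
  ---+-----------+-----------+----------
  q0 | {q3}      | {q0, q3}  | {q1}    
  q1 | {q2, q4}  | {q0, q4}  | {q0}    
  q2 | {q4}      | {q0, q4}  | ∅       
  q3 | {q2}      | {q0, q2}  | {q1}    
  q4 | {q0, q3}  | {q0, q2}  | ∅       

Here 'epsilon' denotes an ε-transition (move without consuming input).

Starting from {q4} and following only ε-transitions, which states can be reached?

Begin with {q4}.
No ε-moves leave this set, so the closure equals the set itself.

{q4}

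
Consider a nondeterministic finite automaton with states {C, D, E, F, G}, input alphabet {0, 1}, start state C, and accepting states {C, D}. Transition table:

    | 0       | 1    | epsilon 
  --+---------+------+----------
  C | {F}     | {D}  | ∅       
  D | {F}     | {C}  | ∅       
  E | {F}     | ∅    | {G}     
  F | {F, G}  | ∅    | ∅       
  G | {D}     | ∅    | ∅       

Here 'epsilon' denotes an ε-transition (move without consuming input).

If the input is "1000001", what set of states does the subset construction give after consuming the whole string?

Start in {C}.
Read '1': {C} → {D}.
Read '0': {D} → {F}.
Read '0': {F} → {F, G}.
Read '0': {F, G} → {D, F, G}.
Read '0': {D, F, G} → {D, F, G}.
Read '0': {D, F, G} → {D, F, G}.
Read '1': {D, F, G} → {C}.

{C}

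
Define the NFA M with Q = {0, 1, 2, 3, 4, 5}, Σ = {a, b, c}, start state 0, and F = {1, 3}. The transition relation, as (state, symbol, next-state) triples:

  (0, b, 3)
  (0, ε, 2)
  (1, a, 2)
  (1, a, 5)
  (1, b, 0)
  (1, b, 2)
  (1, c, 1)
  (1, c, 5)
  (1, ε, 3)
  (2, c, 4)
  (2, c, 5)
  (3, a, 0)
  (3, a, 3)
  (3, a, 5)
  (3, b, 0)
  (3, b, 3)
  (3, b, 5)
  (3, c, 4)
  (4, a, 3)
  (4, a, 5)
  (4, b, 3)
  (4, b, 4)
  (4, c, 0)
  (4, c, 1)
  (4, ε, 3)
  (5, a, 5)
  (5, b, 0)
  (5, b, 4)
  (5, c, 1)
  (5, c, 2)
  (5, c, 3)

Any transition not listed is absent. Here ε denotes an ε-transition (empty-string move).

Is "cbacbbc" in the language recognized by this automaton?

Yes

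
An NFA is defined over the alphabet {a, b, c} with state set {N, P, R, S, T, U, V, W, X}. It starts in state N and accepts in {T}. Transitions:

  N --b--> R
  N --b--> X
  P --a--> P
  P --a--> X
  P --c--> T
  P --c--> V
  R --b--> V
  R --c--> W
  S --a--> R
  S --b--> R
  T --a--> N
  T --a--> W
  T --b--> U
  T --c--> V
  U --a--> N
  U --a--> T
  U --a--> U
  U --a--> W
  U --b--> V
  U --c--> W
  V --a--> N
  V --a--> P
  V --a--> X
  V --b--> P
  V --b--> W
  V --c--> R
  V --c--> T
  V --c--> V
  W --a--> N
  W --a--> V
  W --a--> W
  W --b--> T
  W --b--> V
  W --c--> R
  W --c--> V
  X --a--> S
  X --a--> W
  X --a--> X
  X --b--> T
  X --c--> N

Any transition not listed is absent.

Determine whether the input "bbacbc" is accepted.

Start in {N}.
Read 'b': {N} → {R, X}.
Read 'b': {R, X} → {T, V}.
Read 'a': {T, V} → {N, P, W, X}.
Read 'c': {N, P, W, X} → {N, R, T, V}.
Read 'b': {N, R, T, V} → {P, R, U, V, W, X}.
Read 'c': {P, R, U, V, W, X} → {N, R, T, V, W}.
The final set {N, R, T, V, W} contains the accepting state T.

Yes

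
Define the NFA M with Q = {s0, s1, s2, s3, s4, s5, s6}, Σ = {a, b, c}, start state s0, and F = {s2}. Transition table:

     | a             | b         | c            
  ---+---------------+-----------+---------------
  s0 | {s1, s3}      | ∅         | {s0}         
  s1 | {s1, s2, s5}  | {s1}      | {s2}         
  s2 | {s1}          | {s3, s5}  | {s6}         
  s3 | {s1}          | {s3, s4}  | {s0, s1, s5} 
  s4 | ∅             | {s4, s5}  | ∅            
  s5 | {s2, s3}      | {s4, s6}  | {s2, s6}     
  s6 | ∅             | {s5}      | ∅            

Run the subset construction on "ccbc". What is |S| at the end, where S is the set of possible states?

0

Start in {s0}.
Read 'c': {s0} → {s0}.
Read 'c': {s0} → {s0}.
Read 'b': {s0} → ∅.
The set is empty and remains empty for the remaining 1 symbol.
That set has 0 states.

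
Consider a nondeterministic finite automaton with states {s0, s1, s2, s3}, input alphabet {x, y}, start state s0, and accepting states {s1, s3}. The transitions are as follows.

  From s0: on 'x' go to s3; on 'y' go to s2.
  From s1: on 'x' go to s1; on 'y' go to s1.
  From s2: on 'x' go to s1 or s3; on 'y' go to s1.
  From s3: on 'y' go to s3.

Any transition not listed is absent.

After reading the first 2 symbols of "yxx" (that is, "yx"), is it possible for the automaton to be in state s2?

Start in {s0}.
Read 'y': {s0} → {s2}.
Read 'x': {s2} → {s1, s3}.
State s2 is not in {s1, s3}.

No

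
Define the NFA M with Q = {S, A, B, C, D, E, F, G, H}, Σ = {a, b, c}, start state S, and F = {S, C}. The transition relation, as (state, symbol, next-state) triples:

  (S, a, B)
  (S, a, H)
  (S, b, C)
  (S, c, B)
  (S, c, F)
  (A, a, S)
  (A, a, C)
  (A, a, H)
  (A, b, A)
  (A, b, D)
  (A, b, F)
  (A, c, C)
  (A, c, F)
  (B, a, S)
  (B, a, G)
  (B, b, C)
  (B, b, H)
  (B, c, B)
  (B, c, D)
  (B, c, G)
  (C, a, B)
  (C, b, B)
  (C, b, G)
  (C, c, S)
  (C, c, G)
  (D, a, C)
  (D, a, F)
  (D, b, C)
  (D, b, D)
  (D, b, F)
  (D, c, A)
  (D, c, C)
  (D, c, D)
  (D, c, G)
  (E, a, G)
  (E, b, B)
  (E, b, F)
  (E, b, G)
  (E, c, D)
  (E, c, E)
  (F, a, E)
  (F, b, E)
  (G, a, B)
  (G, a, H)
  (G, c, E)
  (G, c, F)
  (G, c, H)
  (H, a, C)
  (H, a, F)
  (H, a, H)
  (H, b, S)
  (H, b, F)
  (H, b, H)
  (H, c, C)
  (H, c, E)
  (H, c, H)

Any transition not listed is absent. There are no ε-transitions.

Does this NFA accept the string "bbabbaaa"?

Yes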